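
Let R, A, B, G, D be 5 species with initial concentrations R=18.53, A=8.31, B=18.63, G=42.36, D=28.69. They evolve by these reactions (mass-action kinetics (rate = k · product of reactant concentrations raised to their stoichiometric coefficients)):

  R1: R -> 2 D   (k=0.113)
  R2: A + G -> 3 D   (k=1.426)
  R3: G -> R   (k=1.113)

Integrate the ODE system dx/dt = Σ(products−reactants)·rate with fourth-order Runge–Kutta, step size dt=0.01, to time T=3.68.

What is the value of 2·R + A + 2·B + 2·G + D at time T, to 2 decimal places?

Value at T = 196.04

Check how each reaction changes W = 2·R + A + 2·B + 2·G + D (weight of products minus weight of reactants):
R1: R -> 2 D: (1·2) − (2·1) = 2 − 2 = 0
R2: A + G -> 3 D: (1·3) − (1·1 + 2·1) = 3 − 3 = 0
R3: G -> R: (2·1) − (2·1) = 2 − 2 = 0
Every reaction leaves W unchanged, so W is conserved and no simulation is needed: W(T) = W(0) = 2·18.53 + 8.31 + 2·18.63 + 2·42.36 + 28.69 = 196.04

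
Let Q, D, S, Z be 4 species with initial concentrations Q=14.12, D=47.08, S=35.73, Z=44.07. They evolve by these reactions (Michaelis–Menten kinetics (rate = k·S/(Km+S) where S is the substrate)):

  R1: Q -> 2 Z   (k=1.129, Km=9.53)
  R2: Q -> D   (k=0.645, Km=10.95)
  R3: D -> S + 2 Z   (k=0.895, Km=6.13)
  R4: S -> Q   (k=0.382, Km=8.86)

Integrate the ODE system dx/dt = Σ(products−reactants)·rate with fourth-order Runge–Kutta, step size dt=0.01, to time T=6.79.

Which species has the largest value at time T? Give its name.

Dominant species at T: Z

RK4 with dt=0.01: 679 steps to T=6.79. Trajectory (selected grid times):
t=0.00: Q=14.12 D=47.08 S=35.73 Z=44.07
t=0.75: Q=13.58 D=46.76 S=36.09 Z=46.26
t=1.51: Q=13.04 D=46.42 S=36.46 Z=48.46
t=2.26: Q=12.53 D=46.09 S=36.82 Z=50.62
t=3.02: Q=12.02 D=45.75 S=37.19 Z=52.78
t=3.77: Q=11.53 D=45.41 S=37.55 Z=54.90
t=4.53: Q=11.05 D=45.06 S=37.91 Z=57.03
t=5.28: Q=10.60 D=44.71 S=38.27 Z=59.11
t=6.04: Q=10.15 D=44.35 S=38.63 Z=61.20
t=6.79: Q=9.72 D=43.99 S=38.99 Z=63.25
At T=6.79: Q=9.72 D=43.99 S=38.99 Z=63.25; the largest is Z.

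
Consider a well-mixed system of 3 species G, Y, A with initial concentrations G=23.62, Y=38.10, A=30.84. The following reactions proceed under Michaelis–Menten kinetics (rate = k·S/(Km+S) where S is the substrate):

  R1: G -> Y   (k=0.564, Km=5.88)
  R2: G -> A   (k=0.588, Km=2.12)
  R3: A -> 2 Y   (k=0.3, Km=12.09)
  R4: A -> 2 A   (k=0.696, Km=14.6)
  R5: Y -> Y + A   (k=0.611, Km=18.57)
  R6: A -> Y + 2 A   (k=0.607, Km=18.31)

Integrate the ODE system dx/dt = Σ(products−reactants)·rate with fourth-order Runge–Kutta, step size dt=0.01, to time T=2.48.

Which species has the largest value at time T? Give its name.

Dominant species at T: Y

RK4 with dt=0.01: 248 steps to T=2.48. Trajectory (selected grid times):
t=0.00: G=23.62 Y=38.10 A=30.84
t=0.28: G=23.34 Y=38.45 A=31.29
t=0.55: G=23.08 Y=38.80 A=31.72
t=0.83: G=22.80 Y=39.15 A=32.16
t=1.10: G=22.53 Y=39.50 A=32.60
t=1.38: G=22.26 Y=39.85 A=33.05
t=1.65: G=21.99 Y=40.20 A=33.48
t=1.93: G=21.72 Y=40.56 A=33.93
t=2.20: G=21.45 Y=40.90 A=34.37
t=2.48: G=21.18 Y=41.26 A=34.82
At T=2.48: G=21.18 Y=41.26 A=34.82; the largest is Y.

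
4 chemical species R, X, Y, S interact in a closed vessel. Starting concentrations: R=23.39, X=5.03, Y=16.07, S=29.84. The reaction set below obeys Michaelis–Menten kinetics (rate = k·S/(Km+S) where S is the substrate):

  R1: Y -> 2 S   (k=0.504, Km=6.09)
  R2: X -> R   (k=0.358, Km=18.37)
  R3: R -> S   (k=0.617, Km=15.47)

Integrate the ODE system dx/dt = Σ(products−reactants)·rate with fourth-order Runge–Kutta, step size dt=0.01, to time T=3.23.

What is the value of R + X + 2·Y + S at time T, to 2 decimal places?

Check how each reaction changes W = R + X + 2·Y + S (weight of products minus weight of reactants):
R1: Y -> 2 S: (1·2) − (2·1) = 2 − 2 = 0
R2: X -> R: (1·1) − (1·1) = 1 − 1 = 0
R3: R -> S: (1·1) − (1·1) = 1 − 1 = 0
Every reaction leaves W unchanged, so W is conserved and no simulation is needed: W(T) = W(0) = 23.39 + 5.03 + 2·16.07 + 29.84 = 90.40

Value at T = 90.40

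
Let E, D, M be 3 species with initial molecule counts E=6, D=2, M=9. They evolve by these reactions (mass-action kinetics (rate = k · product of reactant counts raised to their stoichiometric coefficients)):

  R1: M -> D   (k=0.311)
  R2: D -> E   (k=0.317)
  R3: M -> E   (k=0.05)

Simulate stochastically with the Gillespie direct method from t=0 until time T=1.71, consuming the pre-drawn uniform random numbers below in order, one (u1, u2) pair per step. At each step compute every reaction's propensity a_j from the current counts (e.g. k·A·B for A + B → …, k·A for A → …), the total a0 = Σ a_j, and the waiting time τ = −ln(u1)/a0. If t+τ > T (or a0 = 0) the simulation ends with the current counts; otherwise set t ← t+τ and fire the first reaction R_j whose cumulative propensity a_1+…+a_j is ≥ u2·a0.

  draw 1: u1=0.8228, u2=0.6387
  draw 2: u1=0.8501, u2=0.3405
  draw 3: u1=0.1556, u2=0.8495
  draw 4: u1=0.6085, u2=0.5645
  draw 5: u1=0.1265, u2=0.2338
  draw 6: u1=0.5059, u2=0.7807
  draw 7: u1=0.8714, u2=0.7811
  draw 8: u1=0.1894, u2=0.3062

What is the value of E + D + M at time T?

Value at T = 17

Check how each reaction changes W = E + D + M (weight of products minus weight of reactants):
R1: M -> D: (1·1) − (1·1) = 1 − 1 = 0
R2: D -> E: (1·1) − (1·1) = 1 − 1 = 0
R3: M -> E: (1·1) − (1·1) = 1 − 1 = 0
Every reaction leaves W unchanged, so W is conserved and no simulation is needed: W(T) = W(0) = 6 + 2 + 9 = 17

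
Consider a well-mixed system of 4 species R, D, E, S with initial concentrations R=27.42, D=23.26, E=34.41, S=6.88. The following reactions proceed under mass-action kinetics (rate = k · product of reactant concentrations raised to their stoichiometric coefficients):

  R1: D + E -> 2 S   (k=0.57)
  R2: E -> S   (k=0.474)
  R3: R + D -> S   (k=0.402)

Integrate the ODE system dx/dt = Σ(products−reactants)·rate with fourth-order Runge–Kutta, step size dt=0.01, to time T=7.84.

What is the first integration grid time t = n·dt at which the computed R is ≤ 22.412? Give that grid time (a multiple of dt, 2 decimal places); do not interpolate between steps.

RK4 with dt=0.01: 784 steps to T=7.84. Trajectory (selected grid times):
t=0.00: R=27.42 D=23.26 E=34.41 S=6.88
t=0.03: R=22.68 D=10.44 E=25.92 S=28.19
t=0.04: R=21.85 D=8.28 E=24.46 S=31.81
t=0.87: R=18.54 D=0.00 E=13.08 S=51.47
t=1.74: R=18.54 D=0.00 E=8.66 S=55.89
t=2.61: R=18.54 D=0.00 E=5.73 S=58.82
t=3.48: R=18.54 D=0.00 E=3.79 S=60.76
t=4.36: R=18.54 D=0.00 E=2.50 S=62.05
t=5.23: R=18.54 D=0.00 E=1.66 S=62.89
t=6.10: R=18.54 D=0.00 E=1.10 S=63.45
t=6.97: R=18.54 D=0.00 E=0.73 S=63.82
t=7.84: R=18.54 D=0.00 E=0.48 S=64.07
R(0.03)=22.678 > 22.412 but R(0.04)=21.845 ≤ 22.412, so the first grid time is t=0.04.

Threshold first reached at t = 0.04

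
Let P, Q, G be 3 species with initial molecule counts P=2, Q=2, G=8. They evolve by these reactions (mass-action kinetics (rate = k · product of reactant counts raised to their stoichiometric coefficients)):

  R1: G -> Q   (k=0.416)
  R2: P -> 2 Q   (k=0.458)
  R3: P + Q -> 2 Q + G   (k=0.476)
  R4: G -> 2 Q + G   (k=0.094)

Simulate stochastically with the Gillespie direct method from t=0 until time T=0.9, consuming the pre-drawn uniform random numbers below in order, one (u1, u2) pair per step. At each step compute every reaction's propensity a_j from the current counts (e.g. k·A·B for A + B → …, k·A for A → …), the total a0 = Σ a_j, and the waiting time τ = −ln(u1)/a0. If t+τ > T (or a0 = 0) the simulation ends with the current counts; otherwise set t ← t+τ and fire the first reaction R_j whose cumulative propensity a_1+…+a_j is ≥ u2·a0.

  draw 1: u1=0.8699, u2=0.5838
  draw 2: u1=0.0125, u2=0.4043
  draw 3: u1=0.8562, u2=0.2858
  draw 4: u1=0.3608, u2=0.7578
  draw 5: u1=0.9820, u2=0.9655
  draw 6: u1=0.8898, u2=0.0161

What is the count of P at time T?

t=0.000: P=2 Q=2 G=8
Draw 1: a1=3.328, a2=0.916, a3=1.904, a4=0.752, a0=6.900; τ=−ln(0.8699)/6.900=0.020 → t=0.020; u2·a0=0.5838·6.900=4.028; a1=3.328 < 4.028 ≤ a1+a2=4.244 → R2 fires; P=1 Q=4 G=8
Draw 2: a1=3.328, a2=0.458, a3=1.904, a4=0.752, a0=6.442; τ=−ln(0.0125)/6.442=0.680 → t=0.700; u2·a0=0.4043·6.442=2.605 ≤ a1=3.328 → R1 fires; P=1 Q=5 G=7
Draw 3: a1=2.912, a2=0.458, a3=2.380, a4=0.658, a0=6.408; τ=−ln(0.8562)/6.408=0.024 → t=0.725; u2·a0=0.2858·6.408=1.831 ≤ a1=2.912 → R1 fires; P=1 Q=6 G=6
Draw 4: a1=2.496, a2=0.458, a3=2.856, a4=0.564, a0=6.374; τ=−ln(0.3608)/6.374=0.160 → t=0.885; u2·a0=0.7578·6.374=4.830; a1+a2=2.954 < 4.830 ≤ a1+…+a3=5.810 → R3 fires; P=0 Q=7 G=7
Draw 5: a1=2.912, a2=0.000, a3=0.000, a4=0.658, a0=3.570; τ=−ln(0.9820)/3.570=0.005 → t=0.890; u2·a0=0.9655·3.570=3.447; a1+…+a3=2.912 < 3.447 ≤ a1+…+a4=3.570 → R4 fires; P=0 Q=9 G=7
Draw 6: a1=2.912, a2=0.000, a3=0.000, a4=0.658, a0=3.570; τ=−ln(0.8898)/3.570=0.033 → t=0.922 > T=0.9: stop.
Read off P at T=0.9: 0

P at T = 0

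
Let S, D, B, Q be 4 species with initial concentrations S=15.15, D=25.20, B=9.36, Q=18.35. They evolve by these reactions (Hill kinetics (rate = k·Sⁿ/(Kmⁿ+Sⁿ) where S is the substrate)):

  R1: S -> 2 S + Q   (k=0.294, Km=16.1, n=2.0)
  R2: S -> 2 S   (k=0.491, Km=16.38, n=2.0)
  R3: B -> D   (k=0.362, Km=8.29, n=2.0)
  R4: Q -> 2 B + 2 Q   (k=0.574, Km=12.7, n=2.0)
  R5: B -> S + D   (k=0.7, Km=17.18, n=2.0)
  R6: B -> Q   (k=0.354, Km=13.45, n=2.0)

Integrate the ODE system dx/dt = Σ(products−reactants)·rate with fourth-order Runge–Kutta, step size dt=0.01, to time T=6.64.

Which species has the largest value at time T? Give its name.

Dominant species at T: D

RK4 with dt=0.01: 664 steps to T=6.64. Trajectory (selected grid times):
t=0.00: S=15.15 D=25.20 B=9.36 Q=18.35
t=0.74: S=15.54 D=25.47 B=9.58 Q=18.83
t=1.48: S=15.95 D=25.75 B=9.80 Q=19.32
t=2.21: S=16.36 D=26.04 B=10.02 Q=19.81
t=2.95: S=16.79 D=26.33 B=10.23 Q=20.32
t=3.69: S=17.23 D=26.63 B=10.45 Q=20.84
t=4.43: S=17.69 D=26.94 B=10.67 Q=21.37
t=5.16: S=18.14 D=27.25 B=10.88 Q=21.90
t=5.90: S=18.62 D=27.57 B=11.09 Q=22.45
t=6.64: S=19.11 D=27.90 B=11.30 Q=23.01
At T=6.64: S=19.11 D=27.90 B=11.30 Q=23.01; the largest is D.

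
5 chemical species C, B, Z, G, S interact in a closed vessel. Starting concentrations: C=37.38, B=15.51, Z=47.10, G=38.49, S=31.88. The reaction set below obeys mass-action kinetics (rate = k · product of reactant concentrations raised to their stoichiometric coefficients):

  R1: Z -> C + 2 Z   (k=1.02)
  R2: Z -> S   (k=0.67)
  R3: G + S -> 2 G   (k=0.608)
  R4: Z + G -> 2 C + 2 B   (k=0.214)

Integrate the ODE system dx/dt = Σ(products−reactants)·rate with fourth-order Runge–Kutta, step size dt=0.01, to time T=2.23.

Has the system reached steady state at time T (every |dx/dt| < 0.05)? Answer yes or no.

Steady state at T: yes

RK4 with dt=0.01: 223 steps to T=2.23. Trajectory (selected grid times):
t=0.00: C=37.38 B=15.51 Z=47.10 G=38.49 S=31.88
t=0.25: C=126.70 B=99.87 Z=6.62 G=31.04 S=0.41
t=0.50: C=138.24 B=110.53 Z=1.59 G=26.60 S=0.10
t=0.74: C=140.89 B=112.96 Z=0.46 G=25.60 S=0.03
t=0.99: C=141.66 B=113.66 Z=0.13 G=25.31 S=0.01
t=1.24: C=141.87 B=113.86 Z=0.04 G=25.23 S=0.00
t=1.49: C=141.93 B=113.91 Z=0.01 G=25.21 S=0.00
t=1.73: C=141.95 B=113.93 Z=0.00 G=25.20 S=0.00
t=1.98: C=141.95 B=113.93 Z=0.00 G=25.20 S=0.00
t=2.23: C=141.96 B=113.93 Z=0.00 G=25.20 S=0.00
Rates at T: R1=0.0002, R2=0.0002, R3=0.0002, R4=0.0013
dx/dt at T (Σ net stoichiometry × rate): C=+0.0029, B=+0.0026, Z=-0.0012, G=-0.0011, S=-0.0001
Largest |dx/dt| is |+0.0029| (C) < 0.05 → steady.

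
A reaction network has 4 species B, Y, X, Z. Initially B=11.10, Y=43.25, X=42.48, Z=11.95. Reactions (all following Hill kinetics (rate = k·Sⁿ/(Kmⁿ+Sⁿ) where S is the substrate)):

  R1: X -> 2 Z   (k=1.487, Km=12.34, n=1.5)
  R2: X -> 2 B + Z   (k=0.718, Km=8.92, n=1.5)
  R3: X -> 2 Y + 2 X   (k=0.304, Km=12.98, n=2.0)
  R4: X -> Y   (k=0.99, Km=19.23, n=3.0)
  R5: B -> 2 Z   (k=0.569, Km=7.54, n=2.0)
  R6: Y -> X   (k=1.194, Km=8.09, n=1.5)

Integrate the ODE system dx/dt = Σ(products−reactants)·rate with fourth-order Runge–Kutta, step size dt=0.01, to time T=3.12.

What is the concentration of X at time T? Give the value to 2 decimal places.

RK4 with dt=0.01: 312 steps to T=3.12. Trajectory (selected grid times):
t=0.00: B=11.10 Y=43.25 X=42.48 Z=11.95
t=0.35: B=11.42 Y=43.37 X=41.97 Z=13.35
t=0.69: B=11.73 Y=43.49 X=41.47 Z=14.72
t=1.04: B=12.04 Y=43.61 X=40.97 Z=16.12
t=1.39: B=12.36 Y=43.73 X=40.46 Z=17.53
t=1.73: B=12.66 Y=43.85 X=39.98 Z=18.90
t=2.08: B=12.96 Y=43.97 X=39.48 Z=20.31
t=2.43: B=13.27 Y=44.08 X=38.98 Z=21.72
t=2.77: B=13.56 Y=44.19 X=38.50 Z=23.09
t=3.12: B=13.86 Y=44.30 X=38.01 Z=24.51
Read off X at T=3.12: 38.01

X at T = 38.01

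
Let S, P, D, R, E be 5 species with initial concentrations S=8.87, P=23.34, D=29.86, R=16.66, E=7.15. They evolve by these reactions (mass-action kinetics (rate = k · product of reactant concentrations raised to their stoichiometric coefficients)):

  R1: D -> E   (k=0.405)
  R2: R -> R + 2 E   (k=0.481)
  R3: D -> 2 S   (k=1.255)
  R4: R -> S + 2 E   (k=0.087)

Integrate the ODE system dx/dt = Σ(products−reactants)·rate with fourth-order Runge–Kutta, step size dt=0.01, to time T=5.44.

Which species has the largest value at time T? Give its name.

RK4 with dt=0.01: 544 steps to T=5.44. Trajectory (selected grid times):
t=0.00: S=8.87 P=23.34 D=29.86 R=16.66 E=7.15
t=0.60: S=38.19 P=23.34 D=11.03 R=15.81 E=22.81
t=1.21: S=49.63 P=23.34 D=4.01 R=15.00 E=35.19
t=1.81: S=54.21 P=23.34 D=1.48 R=14.23 E=45.77
t=2.42: S=56.37 P=23.34 D=0.54 R=13.50 E=55.60
t=3.02: S=57.57 P=23.34 D=0.20 R=12.81 E=64.65
t=3.63: S=58.42 P=23.34 D=0.07 R=12.15 E=73.33
t=4.23: S=59.11 P=23.34 D=0.03 R=11.53 E=81.41
t=4.84: S=59.73 P=23.34 D=0.01 R=10.93 E=89.19
t=5.44: S=60.30 P=23.34 D=0.00 R=10.38 E=96.46
At T=5.44: S=60.30 P=23.34 D=0.00 R=10.38 E=96.46; the largest is E.

Dominant species at T: E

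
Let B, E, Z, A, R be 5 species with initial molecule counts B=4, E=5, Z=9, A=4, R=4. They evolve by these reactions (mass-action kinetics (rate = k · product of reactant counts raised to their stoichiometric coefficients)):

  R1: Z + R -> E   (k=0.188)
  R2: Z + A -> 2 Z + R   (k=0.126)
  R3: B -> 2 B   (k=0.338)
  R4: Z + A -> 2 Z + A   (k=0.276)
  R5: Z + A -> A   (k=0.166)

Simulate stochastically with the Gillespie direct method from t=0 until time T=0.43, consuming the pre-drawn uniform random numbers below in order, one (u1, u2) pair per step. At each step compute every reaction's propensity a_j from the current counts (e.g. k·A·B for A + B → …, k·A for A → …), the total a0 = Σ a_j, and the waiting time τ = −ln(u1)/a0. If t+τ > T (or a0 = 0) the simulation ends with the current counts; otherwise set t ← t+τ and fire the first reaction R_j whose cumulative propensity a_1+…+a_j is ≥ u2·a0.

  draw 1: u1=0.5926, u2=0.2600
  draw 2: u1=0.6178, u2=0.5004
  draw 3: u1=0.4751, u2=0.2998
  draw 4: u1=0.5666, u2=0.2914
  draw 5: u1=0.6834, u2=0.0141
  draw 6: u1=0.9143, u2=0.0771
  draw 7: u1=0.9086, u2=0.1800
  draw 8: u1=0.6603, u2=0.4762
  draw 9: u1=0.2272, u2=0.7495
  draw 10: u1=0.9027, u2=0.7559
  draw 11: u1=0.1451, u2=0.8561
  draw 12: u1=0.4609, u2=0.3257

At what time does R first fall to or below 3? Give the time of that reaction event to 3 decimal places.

t=0.000: B=4 E=5 Z=9 A=4 R=4
Draw 1: a1=6.768, a2=4.536, a3=1.352, a4=9.936, a5=5.976, a0=28.568; τ=−ln(0.5926)/28.568=0.018 → t=0.018; u2·a0=0.2600·28.568=7.428; a1=6.768 < 7.428 ≤ a1+a2=11.304 → R2 fires; B=4 E=5 Z=10 A=3 R=5
Draw 2: a1=9.400, a2=3.780, a3=1.352, a4=8.280, a5=4.980, a0=27.792; τ=−ln(0.6178)/27.792=0.017 → t=0.036; u2·a0=0.5004·27.792=13.907; a1+a2=13.180 < 13.907 ≤ a1+…+a3=14.532 → R3 fires; B=5 E=5 Z=10 A=3 R=5
Draw 3: a1=9.400, a2=3.780, a3=1.690, a4=8.280, a5=4.980, a0=28.130; τ=−ln(0.4751)/28.130=0.026 → t=0.062; u2·a0=0.2998·28.130=8.433 ≤ a1=9.400 → R1 fires; B=5 E=6 Z=9 A=3 R=4
Draw 4: a1=6.768, a2=3.402, a3=1.690, a4=7.452, a5=4.482, a0=23.794; τ=−ln(0.5666)/23.794=0.024 → t=0.086; u2·a0=0.2914·23.794=6.934; a1=6.768 < 6.934 ≤ a1+a2=10.170 → R2 fires; B=5 E=6 Z=10 A=2 R=5
Draw 5: a1=9.400, a2=2.520, a3=1.690, a4=5.520, a5=3.320, a0=22.450; τ=−ln(0.6834)/22.450=0.017 → t=0.103; u2·a0=0.0141·22.450=0.317 ≤ a1=9.400 → R1 fires; B=5 E=7 Z=9 A=2 R=4
Draw 6: a1=6.768, a2=2.268, a3=1.690, a4=4.968, a5=2.988, a0=18.682; τ=−ln(0.9143)/18.682=0.005 → t=0.108; u2·a0=0.0771·18.682=1.440 ≤ a1=6.768 → R1 fires; B=5 E=8 Z=8 A=2 R=3
Draw 7: a1=4.512, a2=2.016, a3=1.690, a4=4.416, a5=2.656, a0=15.290; τ=−ln(0.9086)/15.290=0.006 → t=0.114; u2·a0=0.1800·15.290=2.752 ≤ a1=4.512 → R1 fires; B=5 E=9 Z=7 A=2 R=2
Draw 8: a1=2.632, a2=1.764, a3=1.690, a4=3.864, a5=2.324, a0=12.274; τ=−ln(0.6603)/12.274=0.034 → t=0.148; u2·a0=0.4762·12.274=5.845; a1+a2=4.396 < 5.845 ≤ a1+…+a3=6.086 → R3 fires; B=6 E=9 Z=7 A=2 R=2
Draw 9: a1=2.632, a2=1.764, a3=2.028, a4=3.864, a5=2.324, a0=12.612; τ=−ln(0.2272)/12.612=0.118 → t=0.265; u2·a0=0.7495·12.612=9.453; a1+…+a3=6.424 < 9.453 ≤ a1+…+a4=10.288 → R4 fires; B=6 E=9 Z=8 A=2 R=2
Draw 10: a1=3.008, a2=2.016, a3=2.028, a4=4.416, a5=2.656, a0=14.124; τ=−ln(0.9027)/14.124=0.007 → t=0.273; u2·a0=0.7559·14.124=10.676; a1+…+a3=7.052 < 10.676 ≤ a1+…+a4=11.468 → R4 fires; B=6 E=9 Z=9 A=2 R=2
Draw 11: a1=3.384, a2=2.268, a3=2.028, a4=4.968, a5=2.988, a0=15.636; τ=−ln(0.1451)/15.636=0.123 → t=0.396; u2·a0=0.8561·15.636=13.386; a1+…+a4=12.648 < 13.386 ≤ a1+…+a5=15.636 → R5 fires; B=6 E=9 Z=8 A=2 R=2
Draw 12: a1=3.008, a2=2.016, a3=2.028, a4=4.416, a5=2.656, a0=14.124; τ=−ln(0.4609)/14.124=0.055 → t=0.451 > T=0.43: stop.
R first becomes ≤ 3 when it reaches 3 at the event at t=0.108.

Threshold first reached at t = 0.108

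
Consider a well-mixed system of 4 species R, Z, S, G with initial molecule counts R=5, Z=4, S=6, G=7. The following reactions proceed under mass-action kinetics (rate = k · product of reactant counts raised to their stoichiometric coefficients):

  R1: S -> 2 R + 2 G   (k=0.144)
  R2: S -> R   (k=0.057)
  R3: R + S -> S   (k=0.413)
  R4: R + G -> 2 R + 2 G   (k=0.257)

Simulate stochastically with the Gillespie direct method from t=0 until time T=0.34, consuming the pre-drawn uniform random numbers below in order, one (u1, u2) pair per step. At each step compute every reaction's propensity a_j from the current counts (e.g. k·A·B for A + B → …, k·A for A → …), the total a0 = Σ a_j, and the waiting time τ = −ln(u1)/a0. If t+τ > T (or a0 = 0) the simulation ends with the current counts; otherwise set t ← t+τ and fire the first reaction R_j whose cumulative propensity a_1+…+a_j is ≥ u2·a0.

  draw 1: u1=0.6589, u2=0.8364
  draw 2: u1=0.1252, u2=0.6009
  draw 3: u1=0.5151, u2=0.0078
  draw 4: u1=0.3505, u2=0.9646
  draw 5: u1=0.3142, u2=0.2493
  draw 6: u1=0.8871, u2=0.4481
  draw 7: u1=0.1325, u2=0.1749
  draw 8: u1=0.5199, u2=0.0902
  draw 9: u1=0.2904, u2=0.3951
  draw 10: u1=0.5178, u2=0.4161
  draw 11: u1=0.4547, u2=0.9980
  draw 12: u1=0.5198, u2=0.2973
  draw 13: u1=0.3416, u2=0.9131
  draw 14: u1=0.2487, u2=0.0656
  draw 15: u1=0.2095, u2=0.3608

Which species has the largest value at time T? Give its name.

t=0.000: R=5 Z=4 S=6 G=7
Draw 1: a1=0.864, a2=0.342, a3=12.390, a4=8.995, a0=22.591; τ=−ln(0.6589)/22.591=0.018 → t=0.018; u2·a0=0.8364·22.591=18.895; a1+…+a3=13.596 < 18.895 ≤ a1+…+a4=22.591 → R4 fires; R=6 Z=4 S=6 G=8
Draw 2: a1=0.864, a2=0.342, a3=14.868, a4=12.336, a0=28.410; τ=−ln(0.1252)/28.410=0.073 → t=0.092; u2·a0=0.6009·28.410=17.072; a1+…+a3=16.074 < 17.072 ≤ a1+…+a4=28.410 → R4 fires; R=7 Z=4 S=6 G=9
Draw 3: a1=0.864, a2=0.342, a3=17.346, a4=16.191, a0=34.743; τ=−ln(0.5151)/34.743=0.019 → t=0.111; u2·a0=0.0078·34.743=0.271 ≤ a1=0.864 → R1 fires; R=9 Z=4 S=5 G=11
Draw 4: a1=0.720, a2=0.285, a3=18.585, a4=25.443, a0=45.033; τ=−ln(0.3505)/45.033=0.023 → t=0.134; u2·a0=0.9646·45.033=43.439; a1+…+a3=19.590 < 43.439 ≤ a1+…+a4=45.033 → R4 fires; R=10 Z=4 S=5 G=12
Draw 5: a1=0.720, a2=0.285, a3=20.650, a4=30.840, a0=52.495; τ=−ln(0.3142)/52.495=0.022 → t=0.156; u2·a0=0.2493·52.495=13.087; a1+a2=1.005 < 13.087 ≤ a1+…+a3=21.655 → R3 fires; R=9 Z=4 S=5 G=12
Draw 6: a1=0.720, a2=0.285, a3=18.585, a4=27.756, a0=47.346; τ=−ln(0.8871)/47.346=0.003 → t=0.159; u2·a0=0.4481·47.346=21.216; a1+…+a3=19.590 < 21.216 ≤ a1+…+a4=47.346 → R4 fires; R=10 Z=4 S=5 G=13
Draw 7: a1=0.720, a2=0.285, a3=20.650, a4=33.410, a0=55.065; τ=−ln(0.1325)/55.065=0.037 → t=0.195; u2·a0=0.1749·55.065=9.631; a1+a2=1.005 < 9.631 ≤ a1+…+a3=21.655 → R3 fires; R=9 Z=4 S=5 G=13
Draw 8: a1=0.720, a2=0.285, a3=18.585, a4=30.069, a0=49.659; τ=−ln(0.5199)/49.659=0.013 → t=0.208; u2·a0=0.0902·49.659=4.479; a1+a2=1.005 < 4.479 ≤ a1+…+a3=19.590 → R3 fires; R=8 Z=4 S=5 G=13
Draw 9: a1=0.720, a2=0.285, a3=16.520, a4=26.728, a0=44.253; τ=−ln(0.2904)/44.253=0.028 → t=0.236; u2·a0=0.3951·44.253=17.484; a1+a2=1.005 < 17.484 ≤ a1+…+a3=17.525 → R3 fires; R=7 Z=4 S=5 G=13
Draw 10: a1=0.720, a2=0.285, a3=14.455, a4=23.387, a0=38.847; τ=−ln(0.5178)/38.847=0.017 → t=0.253; u2·a0=0.4161·38.847=16.164; a1+…+a3=15.460 < 16.164 ≤ a1+…+a4=38.847 → R4 fires; R=8 Z=4 S=5 G=14
Draw 11: a1=0.720, a2=0.285, a3=16.520, a4=28.784, a0=46.309; τ=−ln(0.4547)/46.309=0.017 → t=0.270; u2·a0=0.9980·46.309=46.216; a1+…+a3=17.525 < 46.216 ≤ a1+…+a4=46.309 → R4 fires; R=9 Z=4 S=5 G=15
Draw 12: a1=0.720, a2=0.285, a3=18.585, a4=34.695, a0=54.285; τ=−ln(0.5198)/54.285=0.012 → t=0.282; u2·a0=0.2973·54.285=16.139; a1+a2=1.005 < 16.139 ≤ a1+…+a3=19.590 → R3 fires; R=8 Z=4 S=5 G=15
Draw 13: a1=0.720, a2=0.285, a3=16.520, a4=30.840, a0=48.365; τ=−ln(0.3416)/48.365=0.022 → t=0.305; u2·a0=0.9131·48.365=44.162; a1+…+a3=17.525 < 44.162 ≤ a1+…+a4=48.365 → R4 fires; R=9 Z=4 S=5 G=16
Draw 14: a1=0.720, a2=0.285, a3=18.585, a4=37.008, a0=56.598; τ=−ln(0.2487)/56.598=0.025 → t=0.329; u2·a0=0.0656·56.598=3.713; a1+a2=1.005 < 3.713 ≤ a1+…+a3=19.590 → R3 fires; R=8 Z=4 S=5 G=16
Draw 15: a1=0.720, a2=0.285, a3=16.520, a4=32.896, a0=50.421; τ=−ln(0.2095)/50.421=0.031 → t=0.360 > T=0.34: stop.
At T=0.34: R=8 Z=4 S=5 G=16; the largest is G.

Dominant species at T: G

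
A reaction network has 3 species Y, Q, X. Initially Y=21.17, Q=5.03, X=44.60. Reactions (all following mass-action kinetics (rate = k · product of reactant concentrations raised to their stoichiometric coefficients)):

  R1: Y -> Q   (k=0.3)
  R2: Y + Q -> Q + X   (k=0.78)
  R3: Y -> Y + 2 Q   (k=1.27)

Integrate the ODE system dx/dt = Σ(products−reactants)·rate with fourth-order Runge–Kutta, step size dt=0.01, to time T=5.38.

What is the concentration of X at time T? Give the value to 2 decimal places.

RK4 with dt=0.01: 538 steps to T=5.38. Trajectory (selected grid times):
t=0.00: Y=21.17 Q=5.03 X=44.60
t=0.60: Y=0.08 Q=13.14 X=64.84
t=1.20: Y=0.00 Q=13.16 X=64.91
t=1.79: Y=0.00 Q=13.16 X=64.91
t=2.39: Y=0.00 Q=13.16 X=64.91
t=2.99: Y=0.00 Q=13.16 X=64.91
t=3.59: Y=0.00 Q=13.16 X=64.91
t=4.18: Y=0.00 Q=13.16 X=64.91
t=4.78: Y=0.00 Q=13.16 X=64.91
t=5.38: Y=0.00 Q=13.16 X=64.91
Read off X at T=5.38: 64.91

X at T = 64.91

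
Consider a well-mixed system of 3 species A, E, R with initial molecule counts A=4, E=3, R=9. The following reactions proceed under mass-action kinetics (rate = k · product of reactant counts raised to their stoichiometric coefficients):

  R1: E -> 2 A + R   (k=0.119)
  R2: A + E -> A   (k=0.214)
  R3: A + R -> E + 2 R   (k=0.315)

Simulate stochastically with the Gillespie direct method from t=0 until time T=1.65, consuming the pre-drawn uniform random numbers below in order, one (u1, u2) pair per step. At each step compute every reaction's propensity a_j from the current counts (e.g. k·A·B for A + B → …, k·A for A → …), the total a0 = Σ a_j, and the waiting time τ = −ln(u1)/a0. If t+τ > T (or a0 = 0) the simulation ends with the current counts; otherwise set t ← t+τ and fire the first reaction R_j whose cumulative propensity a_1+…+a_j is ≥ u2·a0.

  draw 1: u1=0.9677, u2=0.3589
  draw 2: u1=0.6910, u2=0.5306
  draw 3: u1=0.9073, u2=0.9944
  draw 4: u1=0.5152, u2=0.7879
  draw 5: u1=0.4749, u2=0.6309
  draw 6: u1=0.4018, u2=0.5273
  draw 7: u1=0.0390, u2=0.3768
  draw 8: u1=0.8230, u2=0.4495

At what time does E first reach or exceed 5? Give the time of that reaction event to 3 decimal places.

t=0.000: A=4 E=3 R=9
Draw 1: a1=0.357, a2=2.568, a3=11.340, a0=14.265; τ=−ln(0.9677)/14.265=0.002 → t=0.002; u2·a0=0.3589·14.265=5.120; a1+a2=2.925 < 5.120 ≤ a1+…+a3=14.265 → R3 fires; A=3 E=4 R=10
Draw 2: a1=0.476, a2=2.568, a3=9.450, a0=12.494; τ=−ln(0.6910)/12.494=0.030 → t=0.032; u2·a0=0.5306·12.494=6.629; a1+a2=3.044 < 6.629 ≤ a1+…+a3=12.494 → R3 fires; A=2 E=5 R=11
Draw 3: a1=0.595, a2=2.140, a3=6.930, a0=9.665; τ=−ln(0.9073)/9.665=0.010 → t=0.042; u2·a0=0.9944·9.665=9.611; a1+a2=2.735 < 9.611 ≤ a1+…+a3=9.665 → R3 fires; A=1 E=6 R=12
Draw 4: a1=0.714, a2=1.284, a3=3.780, a0=5.778; τ=−ln(0.5152)/5.778=0.115 → t=0.157; u2·a0=0.7879·5.778=4.552; a1+a2=1.998 < 4.552 ≤ a1+…+a3=5.778 → R3 fires; A=0 E=7 R=13
Draw 5: a1=0.833, a2=0.000, a3=0.000, a0=0.833; τ=−ln(0.4749)/0.833=0.894 → t=1.051; u2·a0=0.6309·0.833=0.526 ≤ a1=0.833 → R1 fires; A=2 E=6 R=14
Draw 6: a1=0.714, a2=2.568, a3=8.820, a0=12.102; τ=−ln(0.4018)/12.102=0.075 → t=1.126; u2·a0=0.5273·12.102=6.381; a1+a2=3.282 < 6.381 ≤ a1+…+a3=12.102 → R3 fires; A=1 E=7 R=15
Draw 7: a1=0.833, a2=1.498, a3=4.725, a0=7.056; τ=−ln(0.0390)/7.056=0.460 → t=1.586; u2·a0=0.3768·7.056=2.659; a1+a2=2.331 < 2.659 ≤ a1+…+a3=7.056 → R3 fires; A=0 E=8 R=16
Draw 8: a1=0.952, a2=0.000, a3=0.000, a0=0.952; τ=−ln(0.8230)/0.952=0.205 → t=1.790 > T=1.65: stop.
E first becomes ≥ 5 when it reaches 5 at the event at t=0.032.

Threshold first reached at t = 0.032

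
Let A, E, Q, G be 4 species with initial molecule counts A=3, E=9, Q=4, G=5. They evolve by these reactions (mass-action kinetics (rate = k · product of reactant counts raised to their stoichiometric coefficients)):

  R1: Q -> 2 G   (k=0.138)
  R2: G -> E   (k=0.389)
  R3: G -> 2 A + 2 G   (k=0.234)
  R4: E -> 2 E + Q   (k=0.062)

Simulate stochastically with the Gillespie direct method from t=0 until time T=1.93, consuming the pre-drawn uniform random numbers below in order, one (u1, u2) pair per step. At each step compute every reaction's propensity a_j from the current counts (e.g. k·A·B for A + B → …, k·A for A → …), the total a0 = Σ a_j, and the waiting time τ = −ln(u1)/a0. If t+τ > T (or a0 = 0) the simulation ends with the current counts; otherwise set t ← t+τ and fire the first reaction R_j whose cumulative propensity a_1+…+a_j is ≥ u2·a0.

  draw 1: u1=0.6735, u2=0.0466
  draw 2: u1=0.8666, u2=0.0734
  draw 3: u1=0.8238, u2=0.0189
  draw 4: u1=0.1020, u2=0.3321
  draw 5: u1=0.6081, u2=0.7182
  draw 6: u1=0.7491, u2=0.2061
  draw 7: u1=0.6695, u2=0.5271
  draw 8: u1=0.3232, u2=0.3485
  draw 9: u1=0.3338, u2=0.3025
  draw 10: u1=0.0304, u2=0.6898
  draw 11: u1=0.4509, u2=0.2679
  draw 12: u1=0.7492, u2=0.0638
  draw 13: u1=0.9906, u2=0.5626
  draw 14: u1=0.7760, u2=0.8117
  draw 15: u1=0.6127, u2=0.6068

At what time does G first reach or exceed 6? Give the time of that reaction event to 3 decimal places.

Threshold first reached at t = 0.094

t=0.000: A=3 E=9 Q=4 G=5
Draw 1: a1=0.552, a2=1.945, a3=1.170, a4=0.558, a0=4.225; τ=−ln(0.6735)/4.225=0.094 → t=0.094; u2·a0=0.0466·4.225=0.197 ≤ a1=0.552 → R1 fires; A=3 E=9 Q=3 G=7
Draw 2: a1=0.414, a2=2.723, a3=1.638, a4=0.558, a0=5.333; τ=−ln(0.8666)/5.333=0.027 → t=0.120; u2·a0=0.0734·5.333=0.391 ≤ a1=0.414 → R1 fires; A=3 E=9 Q=2 G=9
Draw 3: a1=0.276, a2=3.501, a3=2.106, a4=0.558, a0=6.441; τ=−ln(0.8238)/6.441=0.030 → t=0.150; u2·a0=0.0189·6.441=0.122 ≤ a1=0.276 → R1 fires; A=3 E=9 Q=1 G=11
Draw 4: a1=0.138, a2=4.279, a3=2.574, a4=0.558, a0=7.549; τ=−ln(0.1020)/7.549=0.302 → t=0.453; u2·a0=0.3321·7.549=2.507; a1=0.138 < 2.507 ≤ a1+a2=4.417 → R2 fires; A=3 E=10 Q=1 G=10
Draw 5: a1=0.138, a2=3.890, a3=2.340, a4=0.620, a0=6.988; τ=−ln(0.6081)/6.988=0.071 → t=0.524; u2·a0=0.7182·6.988=5.019; a1+a2=4.028 < 5.019 ≤ a1+…+a3=6.368 → R3 fires; A=5 E=10 Q=1 G=11
Draw 6: a1=0.138, a2=4.279, a3=2.574, a4=0.620, a0=7.611; τ=−ln(0.7491)/7.611=0.038 → t=0.562; u2·a0=0.2061·7.611=1.569; a1=0.138 < 1.569 ≤ a1+a2=4.417 → R2 fires; A=5 E=11 Q=1 G=10
Draw 7: a1=0.138, a2=3.890, a3=2.340, a4=0.682, a0=7.050; τ=−ln(0.6695)/7.050=0.057 → t=0.619; u2·a0=0.5271·7.050=3.716; a1=0.138 < 3.716 ≤ a1+a2=4.028 → R2 fires; A=5 E=12 Q=1 G=9
Draw 8: a1=0.138, a2=3.501, a3=2.106, a4=0.744, a0=6.489; τ=−ln(0.3232)/6.489=0.174 → t=0.793; u2·a0=0.3485·6.489=2.261; a1=0.138 < 2.261 ≤ a1+a2=3.639 → R2 fires; A=5 E=13 Q=1 G=8
Draw 9: a1=0.138, a2=3.112, a3=1.872, a4=0.806, a0=5.928; τ=−ln(0.3338)/5.928=0.185 → t=0.978; u2·a0=0.3025·5.928=1.793; a1=0.138 < 1.793 ≤ a1+a2=3.250 → R2 fires; A=5 E=14 Q=1 G=7
Draw 10: a1=0.138, a2=2.723, a3=1.638, a4=0.868, a0=5.367; τ=−ln(0.0304)/5.367=0.651 → t=1.629; u2·a0=0.6898·5.367=3.702; a1+a2=2.861 < 3.702 ≤ a1+…+a3=4.499 → R3 fires; A=7 E=14 Q=1 G=8
Draw 11: a1=0.138, a2=3.112, a3=1.872, a4=0.868, a0=5.990; τ=−ln(0.4509)/5.990=0.133 → t=1.762; u2·a0=0.2679·5.990=1.605; a1=0.138 < 1.605 ≤ a1+a2=3.250 → R2 fires; A=7 E=15 Q=1 G=7
Draw 12: a1=0.138, a2=2.723, a3=1.638, a4=0.930, a0=5.429; τ=−ln(0.7492)/5.429=0.053 → t=1.815; u2·a0=0.0638·5.429=0.346; a1=0.138 < 0.346 ≤ a1+a2=2.861 → R2 fires; A=7 E=16 Q=1 G=6
Draw 13: a1=0.138, a2=2.334, a3=1.404, a4=0.992, a0=4.868; τ=−ln(0.9906)/4.868=0.002 → t=1.817; u2·a0=0.5626·4.868=2.739; a1+a2=2.472 < 2.739 ≤ a1+…+a3=3.876 → R3 fires; A=9 E=16 Q=1 G=7
Draw 14: a1=0.138, a2=2.723, a3=1.638, a4=0.992, a0=5.491; τ=−ln(0.7760)/5.491=0.046 → t=1.863; u2·a0=0.8117·5.491=4.457; a1+a2=2.861 < 4.457 ≤ a1+…+a3=4.499 → R3 fires; A=11 E=16 Q=1 G=8
Draw 15: a1=0.138, a2=3.112, a3=1.872, a4=0.992, a0=6.114; τ=−ln(0.6127)/6.114=0.080 → t=1.943 > T=1.93: stop.
G first becomes ≥ 6 when it reaches 7 at the event at t=0.094.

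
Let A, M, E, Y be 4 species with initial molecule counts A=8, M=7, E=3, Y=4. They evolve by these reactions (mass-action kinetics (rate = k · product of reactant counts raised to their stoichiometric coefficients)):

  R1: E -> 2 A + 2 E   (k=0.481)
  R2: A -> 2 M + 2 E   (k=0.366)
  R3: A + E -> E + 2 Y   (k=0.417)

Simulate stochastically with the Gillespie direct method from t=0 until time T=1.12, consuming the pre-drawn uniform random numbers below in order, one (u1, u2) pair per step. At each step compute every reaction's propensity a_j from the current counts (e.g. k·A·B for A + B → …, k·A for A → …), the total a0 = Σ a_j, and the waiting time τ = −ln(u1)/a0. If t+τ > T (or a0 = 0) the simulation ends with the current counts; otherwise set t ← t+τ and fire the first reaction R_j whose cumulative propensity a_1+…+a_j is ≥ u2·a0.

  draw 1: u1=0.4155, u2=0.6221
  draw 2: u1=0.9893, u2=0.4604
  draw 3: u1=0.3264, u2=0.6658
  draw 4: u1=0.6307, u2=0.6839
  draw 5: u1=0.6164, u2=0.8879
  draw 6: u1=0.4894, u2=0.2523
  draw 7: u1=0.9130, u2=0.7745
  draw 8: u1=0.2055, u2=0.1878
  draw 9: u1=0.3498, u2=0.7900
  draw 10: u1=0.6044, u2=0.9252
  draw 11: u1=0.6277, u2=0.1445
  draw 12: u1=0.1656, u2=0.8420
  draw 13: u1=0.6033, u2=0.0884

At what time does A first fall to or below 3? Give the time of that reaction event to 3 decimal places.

Threshold first reached at t = 0.272

t=0.000: A=8 M=7 E=3 Y=4
Draw 1: a1=1.443, a2=2.928, a3=10.008, a0=14.379; τ=−ln(0.4155)/14.379=0.061 → t=0.061; u2·a0=0.6221·14.379=8.945; a1+a2=4.371 < 8.945 ≤ a1+…+a3=14.379 → R3 fires; A=7 M=7 E=3 Y=6
Draw 2: a1=1.443, a2=2.562, a3=8.757, a0=12.762; τ=−ln(0.9893)/12.762=0.001 → t=0.062; u2·a0=0.4604·12.762=5.876; a1+a2=4.005 < 5.876 ≤ a1+…+a3=12.762 → R3 fires; A=6 M=7 E=3 Y=8
Draw 3: a1=1.443, a2=2.196, a3=7.506, a0=11.145; τ=−ln(0.3264)/11.145=0.100 → t=0.162; u2·a0=0.6658·11.145=7.420; a1+a2=3.639 < 7.420 ≤ a1+…+a3=11.145 → R3 fires; A=5 M=7 E=3 Y=10
Draw 4: a1=1.443, a2=1.830, a3=6.255, a0=9.528; τ=−ln(0.6307)/9.528=0.048 → t=0.211; u2·a0=0.6839·9.528=6.516; a1+a2=3.273 < 6.516 ≤ a1+…+a3=9.528 → R3 fires; A=4 M=7 E=3 Y=12
Draw 5: a1=1.443, a2=1.464, a3=5.004, a0=7.911; τ=−ln(0.6164)/7.911=0.061 → t=0.272; u2·a0=0.8879·7.911=7.024; a1+a2=2.907 < 7.024 ≤ a1+…+a3=7.911 → R3 fires; A=3 M=7 E=3 Y=14
Draw 6: a1=1.443, a2=1.098, a3=3.753, a0=6.294; τ=−ln(0.4894)/6.294=0.114 → t=0.385; u2·a0=0.2523·6.294=1.588; a1=1.443 < 1.588 ≤ a1+a2=2.541 → R2 fires; A=2 M=9 E=5 Y=14
Draw 7: a1=2.405, a2=0.732, a3=4.170, a0=7.307; τ=−ln(0.9130)/7.307=0.012 → t=0.398; u2·a0=0.7745·7.307=5.659; a1+a2=3.137 < 5.659 ≤ a1+…+a3=7.307 → R3 fires; A=1 M=9 E=5 Y=16
Draw 8: a1=2.405, a2=0.366, a3=2.085, a0=4.856; τ=−ln(0.2055)/4.856=0.326 → t=0.724; u2·a0=0.1878·4.856=0.912 ≤ a1=2.405 → R1 fires; A=3 M=9 E=6 Y=16
Draw 9: a1=2.886, a2=1.098, a3=7.506, a0=11.490; τ=−ln(0.3498)/11.490=0.091 → t=0.815; u2·a0=0.7900·11.490=9.077; a1+a2=3.984 < 9.077 ≤ a1+…+a3=11.490 → R3 fires; A=2 M=9 E=6 Y=18
Draw 10: a1=2.886, a2=0.732, a3=5.004, a0=8.622; τ=−ln(0.6044)/8.622=0.058 → t=0.874; u2·a0=0.9252·8.622=7.977; a1+a2=3.618 < 7.977 ≤ a1+…+a3=8.622 → R3 fires; A=1 M=9 E=6 Y=20
Draw 11: a1=2.886, a2=0.366, a3=2.502, a0=5.754; τ=−ln(0.6277)/5.754=0.081 → t=0.955; u2·a0=0.1445·5.754=0.831 ≤ a1=2.886 → R1 fires; A=3 M=9 E=7 Y=20
Draw 12: a1=3.367, a2=1.098, a3=8.757, a0=13.222; τ=−ln(0.1656)/13.222=0.136 → t=1.091; u2·a0=0.8420·13.222=11.133; a1+a2=4.465 < 11.133 ≤ a1+…+a3=13.222 → R3 fires; A=2 M=9 E=7 Y=22
Draw 13: a1=3.367, a2=0.732, a3=5.838, a0=9.937; τ=−ln(0.6033)/9.937=0.051 → t=1.141 > T=1.12: stop.
A first becomes ≤ 3 when it reaches 3 at the event at t=0.272.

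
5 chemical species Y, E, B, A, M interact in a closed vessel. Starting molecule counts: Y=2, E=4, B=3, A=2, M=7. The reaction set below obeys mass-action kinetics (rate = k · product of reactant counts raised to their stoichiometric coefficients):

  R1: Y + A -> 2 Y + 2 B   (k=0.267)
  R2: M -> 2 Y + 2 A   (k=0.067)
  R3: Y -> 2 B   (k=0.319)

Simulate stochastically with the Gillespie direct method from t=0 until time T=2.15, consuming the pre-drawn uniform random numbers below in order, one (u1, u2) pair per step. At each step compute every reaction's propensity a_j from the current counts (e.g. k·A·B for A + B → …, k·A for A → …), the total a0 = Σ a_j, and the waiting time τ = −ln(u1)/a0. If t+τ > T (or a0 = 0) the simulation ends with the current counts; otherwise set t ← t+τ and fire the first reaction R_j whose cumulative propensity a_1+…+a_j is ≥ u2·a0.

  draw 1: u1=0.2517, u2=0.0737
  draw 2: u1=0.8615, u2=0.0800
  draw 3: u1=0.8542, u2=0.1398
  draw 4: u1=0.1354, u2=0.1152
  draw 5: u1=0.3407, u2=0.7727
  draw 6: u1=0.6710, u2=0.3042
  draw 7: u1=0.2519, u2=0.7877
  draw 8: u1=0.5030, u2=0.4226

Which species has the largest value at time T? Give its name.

Dominant species at T: B

t=0.000: Y=2 E=4 B=3 A=2 M=7
Draw 1: a1=1.068, a2=0.469, a3=0.638, a0=2.175; τ=−ln(0.2517)/2.175=0.634 → t=0.634; u2·a0=0.0737·2.175=0.160 ≤ a1=1.068 → R1 fires; Y=3 E=4 B=5 A=1 M=7
Draw 2: a1=0.801, a2=0.469, a3=0.957, a0=2.227; τ=−ln(0.8615)/2.227=0.067 → t=0.701; u2·a0=0.0800·2.227=0.178 ≤ a1=0.801 → R1 fires; Y=4 E=4 B=7 A=0 M=7
Draw 3: a1=0.000, a2=0.469, a3=1.276, a0=1.745; τ=−ln(0.8542)/1.745=0.090 → t=0.792; u2·a0=0.1398·1.745=0.244; a1=0.000 < 0.244 ≤ a1+a2=0.469 → R2 fires; Y=6 E=4 B=7 A=2 M=6
Draw 4: a1=3.204, a2=0.402, a3=1.914, a0=5.520; τ=−ln(0.1354)/5.520=0.362 → t=1.154; u2·a0=0.1152·5.520=0.636 ≤ a1=3.204 → R1 fires; Y=7 E=4 B=9 A=1 M=6
Draw 5: a1=1.869, a2=0.402, a3=2.233, a0=4.504; τ=−ln(0.3407)/4.504=0.239 → t=1.393; u2·a0=0.7727·4.504=3.480; a1+a2=2.271 < 3.480 ≤ a1+…+a3=4.504 → R3 fires; Y=6 E=4 B=11 A=1 M=6
Draw 6: a1=1.602, a2=0.402, a3=1.914, a0=3.918; τ=−ln(0.6710)/3.918=0.102 → t=1.495; u2·a0=0.3042·3.918=1.192 ≤ a1=1.602 → R1 fires; Y=7 E=4 B=13 A=0 M=6
Draw 7: a1=0.000, a2=0.402, a3=2.233, a0=2.635; τ=−ln(0.2519)/2.635=0.523 → t=2.018; u2·a0=0.7877·2.635=2.076; a1+a2=0.402 < 2.076 ≤ a1+…+a3=2.635 → R3 fires; Y=6 E=4 B=15 A=0 M=6
Draw 8: a1=0.000, a2=0.402, a3=1.914, a0=2.316; τ=−ln(0.5030)/2.316=0.297 → t=2.315 > T=2.15: stop.
At T=2.15: Y=6 E=4 B=15 A=0 M=6; the largest is B.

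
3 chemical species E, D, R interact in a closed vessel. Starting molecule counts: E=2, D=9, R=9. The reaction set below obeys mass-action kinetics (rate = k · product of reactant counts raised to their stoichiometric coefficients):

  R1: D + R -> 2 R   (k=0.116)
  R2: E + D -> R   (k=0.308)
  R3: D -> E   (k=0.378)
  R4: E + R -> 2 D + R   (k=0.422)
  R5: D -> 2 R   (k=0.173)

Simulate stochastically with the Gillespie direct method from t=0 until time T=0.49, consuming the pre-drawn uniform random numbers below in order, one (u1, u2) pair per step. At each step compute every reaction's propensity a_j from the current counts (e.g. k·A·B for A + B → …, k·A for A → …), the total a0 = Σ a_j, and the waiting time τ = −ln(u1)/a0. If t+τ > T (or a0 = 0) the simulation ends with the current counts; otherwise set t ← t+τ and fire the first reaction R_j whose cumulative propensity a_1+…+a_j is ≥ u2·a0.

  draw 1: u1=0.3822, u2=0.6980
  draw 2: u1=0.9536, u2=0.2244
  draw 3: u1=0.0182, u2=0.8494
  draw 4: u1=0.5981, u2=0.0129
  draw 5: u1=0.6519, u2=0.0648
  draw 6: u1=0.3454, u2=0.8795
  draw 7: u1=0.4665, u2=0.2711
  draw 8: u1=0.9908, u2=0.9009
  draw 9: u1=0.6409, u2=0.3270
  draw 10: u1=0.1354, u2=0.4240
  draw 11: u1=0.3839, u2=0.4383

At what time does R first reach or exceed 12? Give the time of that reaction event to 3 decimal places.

t=0.000: E=2 D=9 R=9
Draw 1: a1=9.396, a2=5.544, a3=3.402, a4=7.596, a5=1.557, a0=27.495; τ=−ln(0.3822)/27.495=0.035 → t=0.035; u2·a0=0.6980·27.495=19.192; a1+…+a3=18.342 < 19.192 ≤ a1+…+a4=25.938 → R4 fires; E=1 D=11 R=9
Draw 2: a1=11.484, a2=3.388, a3=4.158, a4=3.798, a5=1.903, a0=24.731; τ=−ln(0.9536)/24.731=0.002 → t=0.037; u2·a0=0.2244·24.731=5.550 ≤ a1=11.484 → R1 fires; E=1 D=10 R=10
Draw 3: a1=11.600, a2=3.080, a3=3.780, a4=4.220, a5=1.730, a0=24.410; τ=−ln(0.0182)/24.410=0.164 → t=0.201; u2·a0=0.8494·24.410=20.734; a1+…+a3=18.460 < 20.734 ≤ a1+…+a4=22.680 → R4 fires; E=0 D=12 R=10
Draw 4: a1=13.920, a2=0.000, a3=4.536, a4=0.000, a5=2.076, a0=20.532; τ=−ln(0.5981)/20.532=0.025 → t=0.226; u2·a0=0.0129·20.532=0.265 ≤ a1=13.920 → R1 fires; E=0 D=11 R=11
Draw 5: a1=14.036, a2=0.000, a3=4.158, a4=0.000, a5=1.903, a0=20.097; τ=−ln(0.6519)/20.097=0.021 → t=0.247; u2·a0=0.0648·20.097=1.302 ≤ a1=14.036 → R1 fires; E=0 D=10 R=12
Draw 6: a1=13.920, a2=0.000, a3=3.780, a4=0.000, a5=1.730, a0=19.430; τ=−ln(0.3454)/19.430=0.055 → t=0.302; u2·a0=0.8795·19.430=17.089; a1+a2=13.920 < 17.089 ≤ a1+…+a3=17.700 → R3 fires; E=1 D=9 R=12
Draw 7: a1=12.528, a2=2.772, a3=3.402, a4=5.064, a5=1.557, a0=25.323; τ=−ln(0.4665)/25.323=0.030 → t=0.332; u2·a0=0.2711·25.323=6.865 ≤ a1=12.528 → R1 fires; E=1 D=8 R=13
Draw 8: a1=12.064, a2=2.464, a3=3.024, a4=5.486, a5=1.384, a0=24.422; τ=−ln(0.9908)/24.422=0.000 → t=0.333; u2·a0=0.9009·24.422=22.002; a1+…+a3=17.552 < 22.002 ≤ a1+…+a4=23.038 → R4 fires; E=0 D=10 R=13
Draw 9: a1=15.080, a2=0.000, a3=3.780, a4=0.000, a5=1.730, a0=20.590; τ=−ln(0.6409)/20.590=0.022 → t=0.354; u2·a0=0.3270·20.590=6.733 ≤ a1=15.080 → R1 fires; E=0 D=9 R=14
Draw 10: a1=14.616, a2=0.000, a3=3.402, a4=0.000, a5=1.557, a0=19.575; τ=−ln(0.1354)/19.575=0.102 → t=0.456; u2·a0=0.4240·19.575=8.300 ≤ a1=14.616 → R1 fires; E=0 D=8 R=15
Draw 11: a1=13.920, a2=0.000, a3=3.024, a4=0.000, a5=1.384, a0=18.328; τ=−ln(0.3839)/18.328=0.052 → t=0.509 > T=0.49: stop.
R first becomes ≥ 12 when it reaches 12 at the event at t=0.247.

Threshold first reached at t = 0.247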